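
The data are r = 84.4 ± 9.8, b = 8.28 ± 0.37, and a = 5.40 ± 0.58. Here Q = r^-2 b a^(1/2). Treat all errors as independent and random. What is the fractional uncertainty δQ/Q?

0.243

Q is a product of powers, so relative uncertainties combine in quadrature:
  (-2·δr/r)² = (-2×0.116)² = 0.0539;  (1·δb/b)² = (1×0.0447)² = 0.00200;  (½·δa/a)² = (0.5×0.107)² = 0.00288
δQ/Q = √(0.0588) = 0.243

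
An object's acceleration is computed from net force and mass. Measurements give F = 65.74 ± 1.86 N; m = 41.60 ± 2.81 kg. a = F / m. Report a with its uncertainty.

a is a product of powers, so relative uncertainties combine in quadrature:
  (1·δF/F)² = (1×0.0283)² = 0.000801;  (-1·δm/m)² = (-1×0.0675)² = 0.00456
δa/a = √(0.00536) = 0.0732
a = 1.580 m/s^2, so δa = 0.0732 × 1.580 = 0.116 m/s^2.

1.580 ± 0.116 m/s^2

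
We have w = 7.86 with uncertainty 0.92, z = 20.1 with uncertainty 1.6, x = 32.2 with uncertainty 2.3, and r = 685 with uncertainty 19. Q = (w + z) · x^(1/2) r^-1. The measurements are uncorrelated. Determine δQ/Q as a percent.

Let u = w + z = 28.0. δu = √(δw² + δz²) = √(0.846 + 2.56) = 1.85, so δu/u = 0.0660.
Q is then a monomial in u, x, r:
δQ/Q = √((δu/u)² + (½·δx/x)² + (-1·δr/r)²) = √(0.00436 + 0.00128 + 0.000769) = 0.0800

8.00%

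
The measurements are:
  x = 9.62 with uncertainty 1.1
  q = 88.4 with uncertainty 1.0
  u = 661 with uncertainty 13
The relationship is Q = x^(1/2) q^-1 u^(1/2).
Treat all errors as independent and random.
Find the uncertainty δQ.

0.0533

Relative error in a monomial: (δQ/Q)² = Σ (nᵢ · δxᵢ/xᵢ)².
  (½·δx/x)² = (0.5×0.114)² = 0.00327;  (-1·δq/q)² = (-1×0.0113)² = 0.000128;  (½·δu/u)² = (0.5×0.0197)² = 9.67e-05
δQ/Q = √(0.00349) = 0.0591
Q = 0.902, so δQ = 0.0591 × 0.902 = 0.0533.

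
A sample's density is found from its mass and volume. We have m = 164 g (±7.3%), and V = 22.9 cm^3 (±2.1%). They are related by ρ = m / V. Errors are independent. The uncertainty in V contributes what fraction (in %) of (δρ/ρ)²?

7.64%

(δρ/ρ)² = (1·δm/m)² + (-1·δV/V)²
  m term: (1×0.0730)² = 0.00533
  V term: (-1×0.0210)² = 0.000441
Total = 0.00577. Share from V = 0.000441/0.00577 = 0.0764.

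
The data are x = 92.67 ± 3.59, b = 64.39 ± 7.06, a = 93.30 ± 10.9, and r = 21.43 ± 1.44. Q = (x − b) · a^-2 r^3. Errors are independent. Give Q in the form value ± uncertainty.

31.97 ± 13.3

Let u = x − b = 28.28. δu = √(δx² + δb²) = √(12.9 + 49.8) = 7.92, so δu/u = 0.280.
Q is then a monomial in u, a, r:
δQ/Q = √((δu/u)² + (-2·δa/a)² + (3·δr/r)²) = √(0.0784 + 0.0546 + 0.0406) = 0.417
Q = 31.97, so δQ = 0.417 × 31.97 = 13.3.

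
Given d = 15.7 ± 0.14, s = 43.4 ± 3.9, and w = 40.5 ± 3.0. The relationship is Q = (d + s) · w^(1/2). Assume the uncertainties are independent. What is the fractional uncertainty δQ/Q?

0.0757

Let u = d + s = 59.1. δu = √(δd² + δs²) = √(0.0196 + 15.2) = 3.90, so δu/u = 0.0660.
Q is then a monomial in u, w:
δQ/Q = √((δu/u)² + (½·δw/w)²) = √(0.00436 + 0.00137) = 0.0757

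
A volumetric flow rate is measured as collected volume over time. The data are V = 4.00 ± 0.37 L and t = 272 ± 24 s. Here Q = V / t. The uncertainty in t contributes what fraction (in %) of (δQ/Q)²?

47.6%

(δQ/Q)² = (1·δV/V)² + (-1·δt/t)²
  V term: (1×0.0925)² = 0.00856
  t term: (-1×0.0882)² = 0.00779
Total = 0.0163. Share from t = 0.00779/0.0163 = 0.476.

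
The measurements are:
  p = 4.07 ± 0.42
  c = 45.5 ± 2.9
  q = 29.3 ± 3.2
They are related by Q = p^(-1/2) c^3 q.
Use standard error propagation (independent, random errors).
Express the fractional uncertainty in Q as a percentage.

22.6%

Q is a product of powers, so relative uncertainties combine in quadrature:
  (−½·δp/p)² = (-0.5×0.103)² = 0.00266;  (3·δc/c)² = (3×0.0637)² = 0.0366;  (1·δq/q)² = (1×0.109)² = 0.0119
δQ/Q = √(0.0512) = 0.226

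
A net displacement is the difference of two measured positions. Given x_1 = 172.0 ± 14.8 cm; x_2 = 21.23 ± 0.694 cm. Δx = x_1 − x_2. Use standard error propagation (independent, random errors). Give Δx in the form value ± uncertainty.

150.8 ± 14.8 cm

Each term contributes (cᵢ δxᵢ)² to (δΔx)²:
  (δx_1)² = 219;  (δx_2)² = 0.482
δΔx = √(220) = 14.8 cm
Δx = 150.8 cm.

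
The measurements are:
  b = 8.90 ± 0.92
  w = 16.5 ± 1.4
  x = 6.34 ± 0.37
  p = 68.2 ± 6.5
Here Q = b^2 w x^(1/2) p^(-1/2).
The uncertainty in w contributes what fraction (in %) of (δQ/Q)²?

13.6%

(δQ/Q)² = (2·δb/b)² + (1·δw/w)² + (½·δx/x)² + (−½·δp/p)²
  b term: (2×0.103)² = 0.0427
  w term: (1×0.0848)² = 0.00720
  x term: (0.5×0.0584)² = 0.000851
  p term: (-0.5×0.0953)² = 0.00227
Total = 0.0531. Share from w = 0.00720/0.0531 = 0.136.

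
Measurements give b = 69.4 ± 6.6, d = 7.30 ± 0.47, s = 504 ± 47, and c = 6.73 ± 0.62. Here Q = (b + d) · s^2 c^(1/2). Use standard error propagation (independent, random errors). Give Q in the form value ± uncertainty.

Let u = b + d = 76.7. δu = √(δb² + δd²) = √(43.6 + 0.221) = 6.62, so δu/u = 0.0863.
Q is then a monomial in u, s, c:
δQ/Q = √((δu/u)² + (2·δs/s)² + (½·δc/c)²) = √(0.00744 + 0.0348 + 0.00212) = 0.211
Q = 5.05e+07, so δQ = 0.211 × 5.05e+07 = 1.06e+07.

(5.05 ± 1.06) × 10^7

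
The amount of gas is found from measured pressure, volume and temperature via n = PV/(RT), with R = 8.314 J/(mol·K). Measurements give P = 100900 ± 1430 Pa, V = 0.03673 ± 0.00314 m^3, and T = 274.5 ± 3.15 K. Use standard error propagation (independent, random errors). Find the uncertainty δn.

0.142 mol

For a monomial n ∝ P, V, T^-1, fractional errors add in quadrature:
  (1·δP/P)² = (1×0.0142)² = 0.000201;  (1·δV/V)² = (1×0.0855)² = 0.00731;  (-1·δT/T)² = (-1×0.0115)² = 0.000132
δn/n = √(0.00764) = 0.0874
n = 1.624 mol, so δn = 0.0874 × 1.624 = 0.142 mol.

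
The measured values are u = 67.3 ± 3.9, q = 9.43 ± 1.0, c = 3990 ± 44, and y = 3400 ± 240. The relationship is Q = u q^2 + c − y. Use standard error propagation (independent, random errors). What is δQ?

1340

Let p = u·q^2 = 5980. δp/p = √((1·δu/u)² + (2·δq/q)²) = √(0.00336 + 0.0450) = 0.220, so δp = 1320.
Q = p + c − y: δQ = √(δp² + δc² + δy²) = √(1.73e+06 + 1940 + 57600) = 1340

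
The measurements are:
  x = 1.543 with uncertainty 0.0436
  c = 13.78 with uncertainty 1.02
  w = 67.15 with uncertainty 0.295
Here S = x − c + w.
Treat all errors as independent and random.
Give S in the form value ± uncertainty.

54.91 ± 1.06

For a sum/difference, combine absolute errors in quadrature:
  (δx)² = 0.00190;  (δc)² = 1.04;  (δw)² = 0.0870
δS = √(1.13) = 1.06
S = 54.91.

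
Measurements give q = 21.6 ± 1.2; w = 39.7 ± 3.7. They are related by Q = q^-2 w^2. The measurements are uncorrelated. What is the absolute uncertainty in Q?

Q is a product of powers, so relative uncertainties combine in quadrature:
  (-2·δq/q)² = (-2×0.0556)² = 0.0123;  (2·δw/w)² = (2×0.0932)² = 0.0347
δQ/Q = √(0.0471) = 0.217
Q = 3.38, so δQ = 0.217 × 3.38 = 0.733.

0.733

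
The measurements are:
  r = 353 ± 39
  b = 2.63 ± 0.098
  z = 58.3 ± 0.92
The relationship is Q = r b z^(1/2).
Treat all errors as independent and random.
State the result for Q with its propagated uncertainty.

7090 ± 828

Since Q is a product/quotient, work with relative uncertainties:
  (1·δr/r)² = (1×0.110)² = 0.0122;  (1·δb/b)² = (1×0.0373)² = 0.00139;  (½·δz/z)² = (0.5×0.0158)² = 6.23e-05
δQ/Q = √(0.0137) = 0.117
Q = 7090, so δQ = 0.117 × 7090 = 828.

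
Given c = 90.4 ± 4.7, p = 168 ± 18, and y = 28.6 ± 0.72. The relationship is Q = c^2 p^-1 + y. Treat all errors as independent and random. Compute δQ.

7.30

Let w = c^2·p^-1 = 48.6. δw/w = √((2·δc/c)² + (-1·δp/p)²) = √(0.0108 + 0.0115) = 0.149, so δw = 7.26.
Q = w + y: δQ = √(δw² + δy²) = √(52.7 + 0.518) = 7.30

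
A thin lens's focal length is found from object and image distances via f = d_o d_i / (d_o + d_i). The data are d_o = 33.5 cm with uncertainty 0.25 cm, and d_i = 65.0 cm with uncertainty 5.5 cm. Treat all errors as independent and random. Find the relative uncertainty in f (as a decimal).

0.0292

∂f/∂d_o = (d_i/(d_o+d_i))² = 0.435;  ∂f/∂d_i = (d_o/(d_o+d_i))² = 0.116
δf = √((∂f/∂d_o · δd_o)² + (∂f/∂d_i · δd_i)²) = √(0.0119 + 0.405) = 0.645 cm
f = 22.1 cm, so δf/f = 0.645/22.1 = 0.0292.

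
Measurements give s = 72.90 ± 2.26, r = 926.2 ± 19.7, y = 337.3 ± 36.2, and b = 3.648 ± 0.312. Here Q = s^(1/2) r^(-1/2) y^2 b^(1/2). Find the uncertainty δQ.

13400

Each factor contributes (exponent × relative error)² to (δQ/Q)²:
  (½·δs/s)² = (0.5×0.0310)² = 0.000240;  (−½·δr/r)² = (-0.5×0.0213)² = 0.000113;  (2·δy/y)² = (2×0.107)² = 0.0461;  (½·δb/b)² = (0.5×0.0855)² = 0.00183
δQ/Q = √(0.0483) = 0.220
Q = 60960, so δQ = 0.220 × 60960 = 13400.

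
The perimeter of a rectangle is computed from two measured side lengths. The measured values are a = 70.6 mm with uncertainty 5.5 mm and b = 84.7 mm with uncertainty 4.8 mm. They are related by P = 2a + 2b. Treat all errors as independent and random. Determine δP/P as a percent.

4.70%

For a sum/difference, combine absolute errors in quadrature:
  (2·δa)² = 121;  (2·δb)² = 92.2
δP = √(213) = 14.6 mm
P = 311 mm, so δP/P = 14.6/311 = 0.0470.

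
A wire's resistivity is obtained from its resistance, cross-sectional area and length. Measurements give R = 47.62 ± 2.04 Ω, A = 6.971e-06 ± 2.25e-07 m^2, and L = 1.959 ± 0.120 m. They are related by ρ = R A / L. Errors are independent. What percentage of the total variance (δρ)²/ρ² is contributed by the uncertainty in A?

(δρ/ρ)² = (1·δR/R)² + (1·δA/A)² + (-1·δL/L)²
  R term: (1×0.0428)² = 0.00184
  A term: (1×0.0323)² = 0.00104
  L term: (-1×0.0613)² = 0.00375
Total = 0.00663. Share from A = 0.00104/0.00663 = 0.157.

15.7%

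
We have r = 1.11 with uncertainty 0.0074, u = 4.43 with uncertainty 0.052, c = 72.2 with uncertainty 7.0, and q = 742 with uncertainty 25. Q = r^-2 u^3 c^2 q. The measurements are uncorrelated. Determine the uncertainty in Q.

5.47e+07

For a monomial Q ∝ r^-2, u^3, c^2, q, fractional errors add in quadrature:
  (-2·δr/r)² = (-2×0.00667)² = 0.000178;  (3·δu/u)² = (3×0.0117)² = 0.00124;  (2·δc/c)² = (2×0.0970)² = 0.0376;  (1·δq/q)² = (1×0.0337)² = 0.00114
δQ/Q = √(0.0402) = 0.200
Q = 2.73e+08, so δQ = 0.200 × 2.73e+08 = 5.47e+07.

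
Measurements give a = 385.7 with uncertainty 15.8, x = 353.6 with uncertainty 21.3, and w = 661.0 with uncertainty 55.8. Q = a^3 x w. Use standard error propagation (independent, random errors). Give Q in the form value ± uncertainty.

Each factor contributes (exponent × relative error)² to (δQ/Q)²:
  (3·δa/a)² = (3×0.0410)² = 0.0151;  (1·δx/x)² = (1×0.0602)² = 0.00363;  (1·δw/w)² = (1×0.0844)² = 0.00713
δQ/Q = √(0.0259) = 0.161
Q = 1.341e+13, so δQ = 0.161 × 1.341e+13 = 2.16e+12.

(1.341 ± 0.216) × 10^13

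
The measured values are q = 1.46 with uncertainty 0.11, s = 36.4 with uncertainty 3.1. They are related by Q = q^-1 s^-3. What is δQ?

3.78e-06

For a monomial Q ∝ q^-1, s^-3, fractional errors add in quadrature:
  (-1·δq/q)² = (-1×0.0753)² = 0.00568;  (-3·δs/s)² = (-3×0.0852)² = 0.0653
δQ/Q = √(0.0710) = 0.266
Q = 1.42e-05, so δQ = 0.266 × 1.42e-05 = 3.78e-06.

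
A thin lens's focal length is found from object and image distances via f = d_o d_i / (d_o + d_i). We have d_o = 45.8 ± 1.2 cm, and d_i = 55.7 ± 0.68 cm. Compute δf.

∂f/∂d_o = (d_i/(d_o+d_i))² = 0.301;  ∂f/∂d_i = (d_o/(d_o+d_i))² = 0.204
δf = √((∂f/∂d_o · δd_o)² + (∂f/∂d_i · δd_i)²) = √(0.131 + 0.0192) = 0.387 cm

0.387 cm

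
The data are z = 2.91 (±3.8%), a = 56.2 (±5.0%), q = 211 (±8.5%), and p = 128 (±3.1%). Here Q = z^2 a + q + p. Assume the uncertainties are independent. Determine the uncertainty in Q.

47.0

Let w = z^2·a = 476. δw/w = √((2·δz/z)² + (1·δa/a)²) = √(0.00578 + 0.00250) = 0.0910, so δw = 43.3.
Q = w + q + p: δQ = √(δw² + δq² + δp²) = √(1870 + 322 + 15.7) = 47.0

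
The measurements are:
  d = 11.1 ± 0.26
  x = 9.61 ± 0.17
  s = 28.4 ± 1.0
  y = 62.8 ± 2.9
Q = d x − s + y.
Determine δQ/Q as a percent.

3.11%

Let p = d·x = 107. δp/p = √((1·δd/d)² + (1·δx/x)²) = √(0.000549 + 0.000313) = 0.0294, so δp = 3.13.
Q = p − s + y: δQ = √(δp² + δs² + δy²) = √(9.80 + 1.00 + 8.41) = 4.38
Q = 141, so δQ/Q = 4.38/141 = 0.0311.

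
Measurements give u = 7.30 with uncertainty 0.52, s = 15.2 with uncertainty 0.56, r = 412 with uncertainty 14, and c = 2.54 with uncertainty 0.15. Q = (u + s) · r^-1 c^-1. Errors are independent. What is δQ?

0.00164

Let w = u + s = 22.5. δw = √(δu² + δs²) = √(0.270 + 0.314) = 0.764, so δw/w = 0.0340.
Q is then a monomial in w, r, c:
δQ/Q = √((δw/w)² + (-1·δr/r)² + (-1·δc/c)²) = √(0.00115 + 0.00115 + 0.00349) = 0.0761
Q = 0.0215, so δQ = 0.0761 × 0.0215 = 0.00164.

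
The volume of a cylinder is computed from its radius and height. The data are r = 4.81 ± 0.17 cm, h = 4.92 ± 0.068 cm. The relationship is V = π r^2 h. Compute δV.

Products/powers → add relative errors in quadrature, weighted by exponent:
  (2·δr/r)² = (2×0.0353)² = 0.00500;  (1·δh/h)² = (1×0.0138)² = 0.000191
δV/V = √(0.00519) = 0.0720
V = 358 cm^3, so δV = 0.0720 × 358 = 25.8 cm^3.

25.8 cm^3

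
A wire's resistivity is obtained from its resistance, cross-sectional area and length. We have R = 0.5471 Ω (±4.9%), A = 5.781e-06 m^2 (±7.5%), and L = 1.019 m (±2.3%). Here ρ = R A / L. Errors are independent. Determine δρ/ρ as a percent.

9.25%

Relative error in a monomial: (δρ/ρ)² = Σ (nᵢ · δxᵢ/xᵢ)².
  (1·δR/R)² = (1×0.0490)² = 0.00240;  (1·δA/A)² = (1×0.0750)² = 0.00562;  (-1·δL/L)² = (-1×0.0230)² = 0.000529
δρ/ρ = √(0.00856) = 0.0925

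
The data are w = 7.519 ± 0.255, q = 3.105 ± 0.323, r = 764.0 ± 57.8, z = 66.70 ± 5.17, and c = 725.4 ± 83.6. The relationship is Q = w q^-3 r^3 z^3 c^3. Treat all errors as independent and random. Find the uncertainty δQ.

Each factor contributes (exponent × relative error)² to (δQ/Q)²:
  (1·δw/w)² = (1×0.0339)² = 0.00115;  (-3·δq/q)² = (-3×0.104)² = 0.0974;  (3·δr/r)² = (3×0.0757)² = 0.0515;  (3·δz/z)² = (3×0.0775)² = 0.0541;  (3·δc/c)² = (3×0.115)² = 0.120
δQ/Q = √(0.324) = 0.569
Q = 1.269e+22, so δQ = 0.569 × 1.269e+22 = 7.22e+21.

7.22e+21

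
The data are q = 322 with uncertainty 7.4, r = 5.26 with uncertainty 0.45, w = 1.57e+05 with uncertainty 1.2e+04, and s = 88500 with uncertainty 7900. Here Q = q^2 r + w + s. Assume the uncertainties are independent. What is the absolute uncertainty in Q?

Let p = q^2·r = 5.45e+05. δp/p = √((2·δq/q)² + (1·δr/r)²) = √(0.00211 + 0.00732) = 0.0971, so δp = 53000.
Q = p + w + s: δQ = √(δp² + δw² + δs²) = √(2.81e+09 + 1.44e+08 + 6.24e+07) = 54900

54900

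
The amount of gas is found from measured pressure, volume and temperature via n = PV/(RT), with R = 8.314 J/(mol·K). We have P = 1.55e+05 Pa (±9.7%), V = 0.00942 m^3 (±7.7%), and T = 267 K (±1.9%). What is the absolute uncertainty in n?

Relative error in a monomial: (δn/n)² = Σ (nᵢ · δxᵢ/xᵢ)².
  (1·δP/P)² = (1×0.0970)² = 0.00941;  (1·δV/V)² = (1×0.0770)² = 0.00593;  (-1·δT/T)² = (-1×0.0190)² = 0.000361
δn/n = √(0.0157) = 0.125
n = 0.658 mol, so δn = 0.125 × 0.658 = 0.0824 mol.

0.0824 mol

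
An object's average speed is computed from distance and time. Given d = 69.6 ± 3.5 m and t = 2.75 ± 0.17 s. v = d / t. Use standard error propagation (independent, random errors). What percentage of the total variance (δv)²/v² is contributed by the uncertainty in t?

(δv/v)² = (1·δd/d)² + (-1·δt/t)²
  d term: (1×0.0503)² = 0.00253
  t term: (-1×0.0618)² = 0.00382
Total = 0.00635. Share from t = 0.00382/0.00635 = 0.602.

60.2%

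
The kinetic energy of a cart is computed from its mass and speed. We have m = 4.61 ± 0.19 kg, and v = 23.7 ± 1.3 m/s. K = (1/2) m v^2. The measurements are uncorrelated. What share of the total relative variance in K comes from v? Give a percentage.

87.6%

(δK/K)² = (1·δm/m)² + (2·δv/v)²
  m term: (1×0.0412)² = 0.00170
  v term: (2×0.0549)² = 0.0120
Total = 0.0137. Share from v = 0.0120/0.0137 = 0.876.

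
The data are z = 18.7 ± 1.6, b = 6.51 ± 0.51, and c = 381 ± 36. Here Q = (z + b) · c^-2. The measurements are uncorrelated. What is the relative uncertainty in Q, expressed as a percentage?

20.0%

Let u = z + b = 25.2. δu = √(δz² + δb²) = √(2.56 + 0.260) = 1.68, so δu/u = 0.0666.
Q is then a monomial in u, c:
δQ/Q = √((δu/u)² + (-2·δc/c)²) = √(0.00444 + 0.0357) = 0.200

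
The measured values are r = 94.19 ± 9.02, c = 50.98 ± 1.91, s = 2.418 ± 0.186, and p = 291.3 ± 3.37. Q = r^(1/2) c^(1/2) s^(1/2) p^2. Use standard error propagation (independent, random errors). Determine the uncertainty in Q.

6.24e+05

Relative error in a monomial: (δQ/Q)² = Σ (nᵢ · δxᵢ/xᵢ)².
  (½·δr/r)² = (0.5×0.0958)² = 0.00229;  (½·δc/c)² = (0.5×0.0375)² = 0.000351;  (½·δs/s)² = (0.5×0.0769)² = 0.00148;  (2·δp/p)² = (2×0.0116)² = 0.000535
δQ/Q = √(0.00466) = 0.0683
Q = 9.143e+06, so δQ = 0.0683 × 9.143e+06 = 6.24e+05.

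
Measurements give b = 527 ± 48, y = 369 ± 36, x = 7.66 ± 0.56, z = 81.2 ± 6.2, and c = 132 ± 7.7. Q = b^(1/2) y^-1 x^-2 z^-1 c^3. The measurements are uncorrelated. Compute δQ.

7.91

For a monomial Q ∝ b^(1/2), y^-1, x^-2, z^-1, c^3, fractional errors add in quadrature:
  (½·δb/b)² = (0.5×0.0911)² = 0.00207;  (-1·δy/y)² = (-1×0.0976)² = 0.00952;  (-2·δx/x)² = (-2×0.0731)² = 0.0214;  (-1·δz/z)² = (-1×0.0764)² = 0.00583;  (3·δc/c)² = (3×0.0583)² = 0.0306
δQ/Q = √(0.0694) = 0.263
Q = 30.0, so δQ = 0.263 × 30.0 = 7.91.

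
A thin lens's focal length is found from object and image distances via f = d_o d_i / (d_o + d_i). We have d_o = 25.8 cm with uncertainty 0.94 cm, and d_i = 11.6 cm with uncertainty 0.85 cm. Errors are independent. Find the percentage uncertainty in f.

∂f/∂d_o = (d_i/(d_o+d_i))² = 0.0962;  ∂f/∂d_i = (d_o/(d_o+d_i))² = 0.476
δf = √((∂f/∂d_o · δd_o)² + (∂f/∂d_i · δd_i)²) = √(0.00818 + 0.164) = 0.414 cm
f = 8.00 cm, so δf/f = 0.414/8.00 = 0.0518.

5.18%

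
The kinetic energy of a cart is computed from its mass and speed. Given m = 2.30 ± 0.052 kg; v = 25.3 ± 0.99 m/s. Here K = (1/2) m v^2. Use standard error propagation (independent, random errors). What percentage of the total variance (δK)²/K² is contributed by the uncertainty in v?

(δK/K)² = (1·δm/m)² + (2·δv/v)²
  m term: (1×0.0226)² = 0.000511
  v term: (2×0.0391)² = 0.00612
Total = 0.00664. Share from v = 0.00612/0.00664 = 0.923.

92.3%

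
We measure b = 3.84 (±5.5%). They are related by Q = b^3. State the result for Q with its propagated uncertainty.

Each factor contributes (exponent × relative error)² to (δQ/Q)²:
  (3·δb/b)² = (3×0.0550)² = 0.0272
δQ/Q = √(0.0272) = 0.165
Q = 56.6, so δQ = 0.165 × 56.6 = 9.34.

56.6 ± 9.34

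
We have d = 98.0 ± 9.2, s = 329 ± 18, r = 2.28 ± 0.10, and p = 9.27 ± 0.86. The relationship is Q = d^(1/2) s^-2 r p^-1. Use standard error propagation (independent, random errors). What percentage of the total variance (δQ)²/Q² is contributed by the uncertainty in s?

48.5%

(δQ/Q)² = (½·δd/d)² + (-2·δs/s)² + (1·δr/r)² + (-1·δp/p)²
  d term: (0.5×0.0939)² = 0.00220
  s term: (-2×0.0547)² = 0.0120
  r term: (1×0.0439)² = 0.00192
  p term: (-1×0.0928)² = 0.00861
Total = 0.0247. Share from s = 0.0120/0.0247 = 0.485.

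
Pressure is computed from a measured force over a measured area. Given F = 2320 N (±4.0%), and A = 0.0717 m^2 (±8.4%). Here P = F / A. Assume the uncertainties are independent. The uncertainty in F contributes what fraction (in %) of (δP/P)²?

(δP/P)² = (1·δF/F)² + (-1·δA/A)²
  F term: (1×0.0400)² = 0.00160
  A term: (-1×0.0840)² = 0.00706
Total = 0.00866. Share from F = 0.00160/0.00866 = 0.185.

18.5%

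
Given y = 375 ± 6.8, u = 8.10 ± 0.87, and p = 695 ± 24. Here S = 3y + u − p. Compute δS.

31.5

Sums and differences: (δS)² = Σ (cᵢ δxᵢ)².
  (3·δy)² = 416;  (δu)² = 0.757;  (δp)² = 576
δS = √(993) = 31.5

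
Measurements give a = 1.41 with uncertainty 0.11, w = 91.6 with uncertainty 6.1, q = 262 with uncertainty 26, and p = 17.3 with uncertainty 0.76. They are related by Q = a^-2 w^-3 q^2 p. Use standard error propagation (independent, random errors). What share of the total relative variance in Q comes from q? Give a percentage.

(δQ/Q)² = (-2·δa/a)² + (-3·δw/w)² + (2·δq/q)² + (1·δp/p)²
  a term: (-2×0.0780)² = 0.0243
  w term: (-3×0.0666)² = 0.0399
  q term: (2×0.0992)² = 0.0394
  p term: (1×0.0439)² = 0.00193
Total = 0.106. Share from q = 0.0394/0.106 = 0.373.

37.3%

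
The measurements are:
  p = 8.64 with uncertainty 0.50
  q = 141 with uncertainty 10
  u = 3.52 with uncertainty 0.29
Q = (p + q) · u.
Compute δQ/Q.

0.106

Let w = p + q = 150. δw = √(δp² + δq²) = √(0.250 + 100) = 10.0, so δw/w = 0.0669.
Q is then a monomial in w, u:
δQ/Q = √((δw/w)² + (1·δu/u)²) = √(0.00448 + 0.00679) = 0.106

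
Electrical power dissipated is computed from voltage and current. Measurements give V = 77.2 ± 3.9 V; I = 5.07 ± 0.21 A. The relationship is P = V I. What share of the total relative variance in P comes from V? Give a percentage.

59.8%

(δP/P)² = (1·δV/V)² + (1·δI/I)²
  V term: (1×0.0505)² = 0.00255
  I term: (1×0.0414)² = 0.00172
Total = 0.00427. Share from V = 0.00255/0.00427 = 0.598.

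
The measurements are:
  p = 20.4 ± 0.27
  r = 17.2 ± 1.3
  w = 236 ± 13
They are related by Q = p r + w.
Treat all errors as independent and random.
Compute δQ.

Let h = p·r = 351. δh/h = √((1·δp/p)² + (1·δr/r)²) = √(0.000175 + 0.00571) = 0.0767, so δh = 26.9.
Q = h + w: δQ = √(δh² + δw²) = √(725 + 169) = 29.9

29.9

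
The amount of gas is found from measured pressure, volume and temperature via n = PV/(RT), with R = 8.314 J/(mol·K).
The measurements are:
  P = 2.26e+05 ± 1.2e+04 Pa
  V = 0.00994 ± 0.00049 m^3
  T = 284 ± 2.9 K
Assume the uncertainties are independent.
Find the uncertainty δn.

0.0696 mol

For a monomial n ∝ P, V, T^-1, fractional errors add in quadrature:
  (1·δP/P)² = (1×0.0531)² = 0.00282;  (1·δV/V)² = (1×0.0493)² = 0.00243;  (-1·δT/T)² = (-1×0.0102)² = 0.000104
δn/n = √(0.00535) = 0.0732
n = 0.951 mol, so δn = 0.0732 × 0.951 = 0.0696 mol.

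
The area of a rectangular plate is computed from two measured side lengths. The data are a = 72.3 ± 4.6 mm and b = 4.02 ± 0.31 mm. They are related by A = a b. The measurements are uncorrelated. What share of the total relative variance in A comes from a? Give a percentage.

(δA/A)² = (1·δa/a)² + (1·δb/b)²
  a term: (1×0.0636)² = 0.00405
  b term: (1×0.0771)² = 0.00595
Total = 0.00999. Share from a = 0.00405/0.00999 = 0.405.

40.5%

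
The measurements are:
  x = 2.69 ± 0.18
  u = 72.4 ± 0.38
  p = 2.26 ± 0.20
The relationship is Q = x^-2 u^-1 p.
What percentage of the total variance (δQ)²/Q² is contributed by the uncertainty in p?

(δQ/Q)² = (-2·δx/x)² + (-1·δu/u)² + (1·δp/p)²
  x term: (-2×0.0669)² = 0.0179
  u term: (-1×0.00525)² = 2.75e-05
  p term: (1×0.0885)² = 0.00783
Total = 0.0258. Share from p = 0.00783/0.0258 = 0.304.

30.4%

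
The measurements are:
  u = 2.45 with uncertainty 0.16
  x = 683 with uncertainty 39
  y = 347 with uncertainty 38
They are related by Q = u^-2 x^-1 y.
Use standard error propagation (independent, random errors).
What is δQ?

0.0152

Relative error in a monomial: (δQ/Q)² = Σ (nᵢ · δxᵢ/xᵢ)².
  (-2·δu/u)² = (-2×0.0653)² = 0.0171;  (-1·δx/x)² = (-1×0.0571)² = 0.00326;  (1·δy/y)² = (1×0.110)² = 0.0120
δQ/Q = √(0.0323) = 0.180
Q = 0.0846, so δQ = 0.180 × 0.0846 = 0.0152.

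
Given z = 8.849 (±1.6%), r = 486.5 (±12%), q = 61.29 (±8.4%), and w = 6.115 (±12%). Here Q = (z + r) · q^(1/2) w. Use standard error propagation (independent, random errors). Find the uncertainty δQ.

4110

Let u = z + r = 495.3. δu = √(δz² + δr²) = √(0.0200 + 3410) = 58.4, so δu/u = 0.118.
Q is then a monomial in u, q, w:
δQ/Q = √((δu/u)² + (½·δq/q)² + (1·δw/w)²) = √(0.0139 + 0.00176 + 0.0144) = 0.173
Q = 23710, so δQ = 0.173 × 23710 = 4110.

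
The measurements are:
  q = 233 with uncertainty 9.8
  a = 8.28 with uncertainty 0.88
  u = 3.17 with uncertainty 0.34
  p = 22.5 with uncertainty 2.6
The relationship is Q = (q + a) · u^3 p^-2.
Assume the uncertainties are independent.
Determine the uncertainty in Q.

6.05

Let w = q + a = 241. δw = √(δq² + δa²) = √(96.0 + 0.774) = 9.84, so δw/w = 0.0408.
Q is then a monomial in w, u, p:
δQ/Q = √((δw/w)² + (3·δu/u)² + (-2·δp/p)²) = √(0.00166 + 0.104 + 0.0534) = 0.398
Q = 15.2, so δQ = 0.398 × 15.2 = 6.05.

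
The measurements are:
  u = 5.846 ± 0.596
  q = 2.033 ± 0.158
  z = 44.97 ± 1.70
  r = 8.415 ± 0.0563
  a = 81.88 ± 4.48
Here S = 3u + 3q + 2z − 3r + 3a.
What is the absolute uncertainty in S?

Absolute uncertainties add in quadrature for a linear combination:
  (3·δu)² = 3.20;  (3·δq)² = 0.225;  (2·δz)² = 11.6;  (3·δr)² = 0.0285;  (3·δa)² = 181
δS = √(196) = 14.0

14.0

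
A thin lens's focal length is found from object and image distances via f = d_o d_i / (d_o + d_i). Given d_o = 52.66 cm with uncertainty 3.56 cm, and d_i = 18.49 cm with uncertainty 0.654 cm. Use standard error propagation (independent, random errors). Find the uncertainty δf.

∂f/∂d_o = (d_i/(d_o+d_i))² = 0.0675;  ∂f/∂d_i = (d_o/(d_o+d_i))² = 0.548
δf = √((∂f/∂d_o · δd_o)² + (∂f/∂d_i · δd_i)²) = √(0.0578 + 0.128) = 0.431 cm

0.431 cm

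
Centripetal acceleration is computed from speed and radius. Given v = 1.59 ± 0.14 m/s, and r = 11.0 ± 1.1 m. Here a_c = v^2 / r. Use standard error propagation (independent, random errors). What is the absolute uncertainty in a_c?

a_c is a product of powers, so relative uncertainties combine in quadrature:
  (2·δv/v)² = (2×0.0881)² = 0.0310;  (-1·δr/r)² = (-1×0.100)² = 0.0100
δa_c/a_c = √(0.0410) = 0.203
a_c = 0.230 m/s^2, so δa_c = 0.203 × 0.230 = 0.0465 m/s^2.

0.0465 m/s^2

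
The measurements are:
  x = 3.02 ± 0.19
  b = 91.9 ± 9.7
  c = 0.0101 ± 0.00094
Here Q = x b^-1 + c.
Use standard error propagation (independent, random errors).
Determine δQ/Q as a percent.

Let p = x·b^-1 = 0.0329. δp/p = √((1·δx/x)² + (-1·δb/b)²) = √(0.00396 + 0.0111) = 0.123, so δp = 0.00404.
Q = p + c: δQ = √(δp² + δc²) = √(1.63e-05 + 8.84e-07) = 0.00415
Q = 0.0430, so δQ/Q = 0.00415/0.0430 = 0.0965.

9.65%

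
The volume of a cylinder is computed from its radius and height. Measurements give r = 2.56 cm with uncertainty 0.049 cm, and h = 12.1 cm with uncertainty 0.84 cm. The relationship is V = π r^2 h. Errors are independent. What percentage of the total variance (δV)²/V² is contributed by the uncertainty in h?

(δV/V)² = (2·δr/r)² + (1·δh/h)²
  r term: (2×0.0191)² = 0.00147
  h term: (1×0.0694)² = 0.00482
Total = 0.00628. Share from h = 0.00482/0.00628 = 0.767.

76.7%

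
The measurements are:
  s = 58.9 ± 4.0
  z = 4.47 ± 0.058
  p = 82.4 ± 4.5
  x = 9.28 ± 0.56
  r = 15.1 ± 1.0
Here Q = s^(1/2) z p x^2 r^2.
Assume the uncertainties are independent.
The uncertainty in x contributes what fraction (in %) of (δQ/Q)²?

(δQ/Q)² = (½·δs/s)² + (1·δz/z)² + (1·δp/p)² + (2·δx/x)² + (2·δr/r)²
  s term: (0.5×0.0679)² = 0.00115
  z term: (1×0.0130)² = 0.000168
  p term: (1×0.0546)² = 0.00298
  x term: (2×0.0603)² = 0.0146
  r term: (2×0.0662)² = 0.0175
Total = 0.0364. Share from x = 0.0146/0.0364 = 0.400.

40.0%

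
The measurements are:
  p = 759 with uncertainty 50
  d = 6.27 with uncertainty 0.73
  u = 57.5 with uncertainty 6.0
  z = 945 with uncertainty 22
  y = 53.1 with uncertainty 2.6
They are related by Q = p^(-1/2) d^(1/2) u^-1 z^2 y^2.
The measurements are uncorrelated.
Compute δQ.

6.55e+05

For a monomial Q ∝ p^(-1/2), d^(1/2), u^-1, z^2, y^2, fractional errors add in quadrature:
  (−½·δp/p)² = (-0.5×0.0659)² = 0.00108;  (½·δd/d)² = (0.5×0.116)² = 0.00339;  (-1·δu/u)² = (-1×0.104)² = 0.0109;  (2·δz/z)² = (2×0.0233)² = 0.00217;  (2·δy/y)² = (2×0.0490)² = 0.00959
δQ/Q = √(0.0271) = 0.165
Q = 3.98e+06, so δQ = 0.165 × 3.98e+06 = 6.55e+05.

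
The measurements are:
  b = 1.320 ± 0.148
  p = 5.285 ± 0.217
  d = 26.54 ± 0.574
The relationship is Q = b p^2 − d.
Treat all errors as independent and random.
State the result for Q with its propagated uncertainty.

10.33 ± 5.16

Let w = b·p^2 = 36.87. δw/w = √((1·δb/b)² + (2·δp/p)²) = √(0.0126 + 0.00674) = 0.139, so δw = 5.12.
Q = w − d: δQ = √(δw² + δd²) = √(26.3 + 0.329) = 5.16
Q = 10.33.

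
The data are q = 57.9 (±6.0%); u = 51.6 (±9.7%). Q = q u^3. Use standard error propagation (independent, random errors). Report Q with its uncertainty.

(7.95 ± 2.36) × 10^6

Since Q is a product/quotient, work with relative uncertainties:
  (1·δq/q)² = (1×0.0600)² = 0.00360;  (3·δu/u)² = (3×0.0970)² = 0.0847
δQ/Q = √(0.0883) = 0.297
Q = 7.95e+06, so δQ = 0.297 × 7.95e+06 = 2.36e+06.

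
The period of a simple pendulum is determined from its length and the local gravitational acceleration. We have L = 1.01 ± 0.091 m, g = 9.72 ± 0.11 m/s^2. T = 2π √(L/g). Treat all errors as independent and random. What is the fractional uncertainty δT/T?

Each factor contributes (exponent × relative error)² to (δT/T)²:
  (½·δL/L)² = (0.5×0.0901)² = 0.00203;  (−½·δg/g)² = (-0.5×0.0113)² = 3.2e-05
δT/T = √(0.00206) = 0.0454

0.0454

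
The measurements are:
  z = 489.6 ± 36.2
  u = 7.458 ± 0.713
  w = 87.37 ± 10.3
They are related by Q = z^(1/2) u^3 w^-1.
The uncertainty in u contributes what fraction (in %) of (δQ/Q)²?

84.3%

(δQ/Q)² = (½·δz/z)² + (3·δu/u)² + (-1·δw/w)²
  z term: (0.5×0.0739)² = 0.00137
  u term: (3×0.0956)² = 0.0823
  w term: (-1×0.118)² = 0.0139
Total = 0.0975. Share from u = 0.0823/0.0975 = 0.843.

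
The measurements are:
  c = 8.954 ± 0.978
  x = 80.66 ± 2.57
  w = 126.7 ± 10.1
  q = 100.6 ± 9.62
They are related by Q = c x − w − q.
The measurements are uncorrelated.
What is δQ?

83.3

Let p = c·x = 722.2. δp/p = √((1·δc/c)² + (1·δx/x)²) = √(0.0119 + 0.00102) = 0.114, so δp = 82.2.
Q = p − w − q: δQ = √(δp² + δw² + δq²) = √(6750 + 102 + 92.5) = 83.3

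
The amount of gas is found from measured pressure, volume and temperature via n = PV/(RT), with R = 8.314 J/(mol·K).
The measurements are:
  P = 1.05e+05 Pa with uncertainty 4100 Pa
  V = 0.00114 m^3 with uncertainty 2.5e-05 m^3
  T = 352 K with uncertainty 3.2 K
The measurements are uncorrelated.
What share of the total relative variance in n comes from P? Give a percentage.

73.0%

(δn/n)² = (1·δP/P)² + (1·δV/V)² + (-1·δT/T)²
  P term: (1×0.0390)² = 0.00152
  V term: (1×0.0219)² = 0.000481
  T term: (-1×0.00909)² = 8.26e-05
Total = 0.00209. Share from P = 0.00152/0.00209 = 0.730.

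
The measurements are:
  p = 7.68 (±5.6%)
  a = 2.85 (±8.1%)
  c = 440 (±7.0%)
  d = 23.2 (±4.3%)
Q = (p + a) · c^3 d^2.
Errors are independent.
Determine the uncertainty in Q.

1.12e+11

Let u = p + a = 10.5. δu = √(δp² + δa²) = √(0.185 + 0.0533) = 0.488, so δu/u = 0.0464.
Q is then a monomial in u, c, d:
δQ/Q = √((δu/u)² + (3·δc/c)² + (2·δd/d)²) = √(0.00215 + 0.0441 + 0.00740) = 0.232
Q = 4.83e+11, so δQ = 0.232 × 4.83e+11 = 1.12e+11.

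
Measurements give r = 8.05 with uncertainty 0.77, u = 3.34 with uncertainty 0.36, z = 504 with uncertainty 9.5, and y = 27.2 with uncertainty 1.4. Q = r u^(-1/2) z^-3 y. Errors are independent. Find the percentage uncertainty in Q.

Since Q is a product/quotient, work with relative uncertainties:
  (1·δr/r)² = (1×0.0957)² = 0.00915;  (−½·δu/u)² = (-0.5×0.108)² = 0.00290;  (-3·δz/z)² = (-3×0.0188)² = 0.00320;  (1·δy/y)² = (1×0.0515)² = 0.00265
δQ/Q = √(0.0179) = 0.134

13.4%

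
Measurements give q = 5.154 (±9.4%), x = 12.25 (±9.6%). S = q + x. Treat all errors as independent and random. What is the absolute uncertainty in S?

Absolute uncertainties add in quadrature for a linear combination:
  (δq)² = 0.235;  (δx)² = 1.38
δS = √(1.62) = 1.27

1.27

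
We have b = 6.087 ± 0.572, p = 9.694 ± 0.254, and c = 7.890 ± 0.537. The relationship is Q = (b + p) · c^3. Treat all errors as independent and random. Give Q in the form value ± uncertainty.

Let u = b + p = 15.78. δu = √(δb² + δp²) = √(0.327 + 0.0645) = 0.626, so δu/u = 0.0397.
Q is then a monomial in u, c:
δQ/Q = √((δu/u)² + (3·δc/c)²) = √(0.00157 + 0.0417) = 0.208
Q = 7751, so δQ = 0.208 × 7751 = 1610.

7751 ± 1610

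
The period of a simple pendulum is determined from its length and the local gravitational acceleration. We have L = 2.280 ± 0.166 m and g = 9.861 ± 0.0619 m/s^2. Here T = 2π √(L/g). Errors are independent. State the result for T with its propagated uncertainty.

Relative error in a monomial: (δT/T)² = Σ (nᵢ · δxᵢ/xᵢ)².
  (½·δL/L)² = (0.5×0.0728)² = 0.00133;  (−½·δg/g)² = (-0.5×0.00628)² = 9.85e-06
δT/T = √(0.00134) = 0.0365
T = 3.021 s, so δT = 0.0365 × 3.021 = 0.110 s.

3.021 ± 0.110 s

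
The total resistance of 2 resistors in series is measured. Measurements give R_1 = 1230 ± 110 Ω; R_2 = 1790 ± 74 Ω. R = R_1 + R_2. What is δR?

133 Ω

Sums and differences: (δR)² = Σ (cᵢ δxᵢ)².
  (δR_1)² = 12100;  (δR_2)² = 5480
δR = √(17600) = 133 Ω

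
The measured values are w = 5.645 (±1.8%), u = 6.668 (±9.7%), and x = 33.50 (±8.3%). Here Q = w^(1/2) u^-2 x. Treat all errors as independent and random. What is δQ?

Since Q is a product/quotient, work with relative uncertainties:
  (½·δw/w)² = (0.5×0.0180)² = 8.1e-05;  (-2·δu/u)² = (-2×0.0970)² = 0.0376;  (1·δx/x)² = (1×0.0830)² = 0.00689
δQ/Q = √(0.0446) = 0.211
Q = 1.790, so δQ = 0.211 × 1.790 = 0.378.

0.378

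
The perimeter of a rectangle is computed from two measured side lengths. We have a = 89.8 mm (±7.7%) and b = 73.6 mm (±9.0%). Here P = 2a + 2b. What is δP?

Sums and differences: (δP)² = Σ (cᵢ δxᵢ)².
  (2·δa)² = 191;  (2·δb)² = 176
δP = √(367) = 19.2 mm

19.2 mm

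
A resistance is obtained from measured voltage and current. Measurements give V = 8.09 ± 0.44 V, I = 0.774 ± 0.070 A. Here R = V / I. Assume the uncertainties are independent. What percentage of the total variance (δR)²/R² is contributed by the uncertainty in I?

73.4%

(δR/R)² = (1·δV/V)² + (-1·δI/I)²
  V term: (1×0.0544)² = 0.00296
  I term: (-1×0.0904)² = 0.00818
Total = 0.0111. Share from I = 0.00818/0.0111 = 0.734.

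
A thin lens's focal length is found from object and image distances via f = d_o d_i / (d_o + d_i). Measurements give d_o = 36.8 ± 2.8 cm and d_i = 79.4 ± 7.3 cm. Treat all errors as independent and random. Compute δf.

∂f/∂d_o = (d_i/(d_o+d_i))² = 0.467;  ∂f/∂d_i = (d_o/(d_o+d_i))² = 0.100
δf = √((∂f/∂d_o · δd_o)² + (∂f/∂d_i · δd_i)²) = √(1.71 + 0.536) = 1.50 cm

1.50 cm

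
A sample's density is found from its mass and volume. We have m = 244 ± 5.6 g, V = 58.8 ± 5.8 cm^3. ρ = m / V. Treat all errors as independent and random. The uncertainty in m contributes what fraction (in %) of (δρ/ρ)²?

5.14%

(δρ/ρ)² = (1·δm/m)² + (-1·δV/V)²
  m term: (1×0.0230)² = 0.000527
  V term: (-1×0.0986)² = 0.00973
Total = 0.0103. Share from m = 0.000527/0.0103 = 0.0514.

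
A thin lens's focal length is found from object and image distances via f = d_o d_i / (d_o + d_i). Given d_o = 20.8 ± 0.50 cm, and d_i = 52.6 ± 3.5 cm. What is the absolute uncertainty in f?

0.381 cm

∂f/∂d_o = (d_i/(d_o+d_i))² = 0.514;  ∂f/∂d_i = (d_o/(d_o+d_i))² = 0.0803
δf = √((∂f/∂d_o · δd_o)² + (∂f/∂d_i · δd_i)²) = √(0.0659 + 0.0790) = 0.381 cm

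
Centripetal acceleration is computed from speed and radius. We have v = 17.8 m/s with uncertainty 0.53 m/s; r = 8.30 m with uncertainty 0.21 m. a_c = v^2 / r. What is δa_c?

Relative error in a monomial: (δa_c/a_c)² = Σ (nᵢ · δxᵢ/xᵢ)².
  (2·δv/v)² = (2×0.0298)² = 0.00355;  (-1·δr/r)² = (-1×0.0253)² = 0.000640
δa_c/a_c = √(0.00419) = 0.0647
a_c = 38.2 m/s^2, so δa_c = 0.0647 × 38.2 = 2.47 m/s^2.

2.47 m/s^2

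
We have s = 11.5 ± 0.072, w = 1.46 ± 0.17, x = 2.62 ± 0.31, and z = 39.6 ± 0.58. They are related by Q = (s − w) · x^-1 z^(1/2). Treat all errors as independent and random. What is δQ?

2.89

Let u = s − w = 10.0. δu = √(δs² + δw²) = √(0.00518 + 0.0289) = 0.185, so δu/u = 0.0184.
Q is then a monomial in u, x, z:
δQ/Q = √((δu/u)² + (-1·δx/x)² + (½·δz/z)²) = √(0.000338 + 0.0140 + 5.36e-05) = 0.120
Q = 24.1, so δQ = 0.120 × 24.1 = 2.89.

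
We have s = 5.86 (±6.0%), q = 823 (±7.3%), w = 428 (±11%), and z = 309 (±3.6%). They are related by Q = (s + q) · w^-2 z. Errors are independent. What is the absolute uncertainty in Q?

Let u = s + q = 829. δu = √(δs² + δq²) = √(0.124 + 3610) = 60.1, so δu/u = 0.0725.
Q is then a monomial in u, w, z:
δQ/Q = √((δu/u)² + (-2·δw/w)² + (1·δz/z)²) = √(0.00525 + 0.0484 + 0.00130) = 0.234
Q = 1.40, so δQ = 0.234 × 1.40 = 0.328.

0.328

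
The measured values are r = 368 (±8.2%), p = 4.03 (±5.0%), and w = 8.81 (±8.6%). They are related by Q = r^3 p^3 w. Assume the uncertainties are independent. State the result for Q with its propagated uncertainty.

(2.87 ± 0.864) × 10^10

Each factor contributes (exponent × relative error)² to (δQ/Q)²:
  (3·δr/r)² = (3×0.0820)² = 0.0605;  (3·δp/p)² = (3×0.0500)² = 0.0225;  (1·δw/w)² = (1×0.0860)² = 0.00740
δQ/Q = √(0.0904) = 0.301
Q = 2.87e+10, so δQ = 0.301 × 2.87e+10 = 8.64e+09.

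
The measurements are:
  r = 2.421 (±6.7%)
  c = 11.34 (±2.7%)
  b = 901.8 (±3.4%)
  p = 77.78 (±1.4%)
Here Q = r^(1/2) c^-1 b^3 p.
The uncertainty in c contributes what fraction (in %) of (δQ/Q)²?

5.85%

(δQ/Q)² = (½·δr/r)² + (-1·δc/c)² + (3·δb/b)² + (1·δp/p)²
  r term: (0.5×0.0670)² = 0.00112
  c term: (-1×0.0270)² = 0.000729
  b term: (3×0.0340)² = 0.0104
  p term: (1×0.0140)² = 0.000196
Total = 0.0125. Share from c = 0.000729/0.0125 = 0.0585.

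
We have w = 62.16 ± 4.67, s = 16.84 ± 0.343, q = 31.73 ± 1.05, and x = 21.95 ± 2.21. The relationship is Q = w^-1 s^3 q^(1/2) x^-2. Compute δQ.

Q is a product of powers, so relative uncertainties combine in quadrature:
  (-1·δw/w)² = (-1×0.0751)² = 0.00564;  (3·δs/s)² = (3×0.0204)² = 0.00373;  (½·δq/q)² = (0.5×0.0331)² = 0.000274;  (-2·δx/x)² = (-2×0.101)² = 0.0405
δQ/Q = √(0.0502) = 0.224
Q = 0.8982, so δQ = 0.224 × 0.8982 = 0.201.

0.201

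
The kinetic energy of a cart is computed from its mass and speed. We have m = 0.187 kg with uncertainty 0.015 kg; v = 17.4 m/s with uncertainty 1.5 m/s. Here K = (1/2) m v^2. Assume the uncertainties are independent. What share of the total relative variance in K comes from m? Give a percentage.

17.8%

(δK/K)² = (1·δm/m)² + (2·δv/v)²
  m term: (1×0.0802)² = 0.00643
  v term: (2×0.0862)² = 0.0297
Total = 0.0362. Share from m = 0.00643/0.0362 = 0.178.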